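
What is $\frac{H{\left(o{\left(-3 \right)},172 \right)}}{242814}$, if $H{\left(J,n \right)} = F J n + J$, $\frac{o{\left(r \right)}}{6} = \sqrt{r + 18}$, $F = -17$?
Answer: $- \frac{2923 \sqrt{15}}{40469} \approx -0.27974$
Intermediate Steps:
$o{\left(r \right)} = 6 \sqrt{18 + r}$ ($o{\left(r \right)} = 6 \sqrt{r + 18} = 6 \sqrt{18 + r}$)
$H{\left(J,n \right)} = J - 17 J n$ ($H{\left(J,n \right)} = - 17 J n + J = J - 17 J n$)
$\frac{H{\left(o{\left(-3 \right)},172 \right)}}{242814} = \frac{6 \sqrt{18 - 3} \left(1 - 2924\right)}{242814} = 6 \sqrt{15} \left(1 - 2924\right) \frac{1}{242814} = 6 \sqrt{15} \left(-2923\right) \frac{1}{242814} = - 17538 \sqrt{15} \cdot \frac{1}{242814} = - \frac{2923 \sqrt{15}}{40469}$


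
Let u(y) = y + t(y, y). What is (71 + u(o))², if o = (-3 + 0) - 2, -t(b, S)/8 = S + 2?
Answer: 8100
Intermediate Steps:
t(b, S) = -16 - 8*S (t(b, S) = -8*(S + 2) = -8*(2 + S) = -16 - 8*S)
o = -5 (o = -3 - 2 = -5)
u(y) = -16 - 7*y (u(y) = y + (-16 - 8*y) = -16 - 7*y)
(71 + u(o))² = (71 + (-16 - 7*(-5)))² = (71 + (-16 + 35))² = (71 + 19)² = 90² = 8100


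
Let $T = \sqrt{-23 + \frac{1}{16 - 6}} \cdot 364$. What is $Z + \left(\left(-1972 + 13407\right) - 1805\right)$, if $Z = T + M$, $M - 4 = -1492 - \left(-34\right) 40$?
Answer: $9502 + \frac{182 i \sqrt{2290}}{5} \approx 9502.0 + 1741.9 i$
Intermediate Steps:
$T = \frac{182 i \sqrt{2290}}{5}$ ($T = \sqrt{-23 + \frac{1}{10}} \cdot 364 = \sqrt{- \frac{229}{10}} \cdot 364 = \frac{i \sqrt{2290}}{10} \cdot 364 = \frac{182 i \sqrt{2290}}{5} \approx 1741.9 i$)
$M = -128$ ($M = 4 - \left(1492 - 1360\right) = 4 - 132 = -128$)
$Z = -128 + \frac{182 i \sqrt{2290}}{5}$ ($Z = \frac{182 i \sqrt{2290}}{5} - 128 = -128 + \frac{182 i \sqrt{2290}}{5} \approx -128.0 + 1741.9 i$)
$Z + \left(\left(-1972 + 13407\right) - 1805\right) = \left(-128 + \frac{182 i \sqrt{2290}}{5}\right) + \left(\left(-1972 + 13407\right) - 1805\right) = \left(-128 + \frac{182 i \sqrt{2290}}{5}\right) + \left(11435 - 1805\right) = \left(-128 + \frac{182 i \sqrt{2290}}{5}\right) + 9630 = 9502 + \frac{182 i \sqrt{2290}}{5}$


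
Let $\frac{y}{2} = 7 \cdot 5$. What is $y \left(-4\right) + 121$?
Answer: $-159$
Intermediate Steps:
$y = 70$ ($y = 2 \cdot 7 \cdot 5 = 2 \cdot 35 = 70$)
$y \left(-4\right) + 121 = 70 \left(-4\right) + 121 = -280 + 121 = -159$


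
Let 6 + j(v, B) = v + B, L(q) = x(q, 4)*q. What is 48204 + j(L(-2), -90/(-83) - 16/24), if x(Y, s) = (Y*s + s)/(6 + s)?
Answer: 60008026/1245 ≈ 48199.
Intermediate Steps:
x(Y, s) = (s + Y*s)/(6 + s)
L(q) = q*(⅖ + 2*q/5) (L(q) = (4*(1 + q)/(6 + 4))*q = (4*(1 + q)/10)*q = (4*(⅒)*(1 + q))*q = (⅖ + 2*q/5)*q = q*(⅖ + 2*q/5))
j(v, B) = -6 + B + v (j(v, B) = -6 + (v + B) = -6 + (B + v) = -6 + B + v)
48204 + j(L(-2), -90/(-83) - 16/24) = 48204 + (-6 + (-90/(-83) - 16/24) + (⅖)*(-2)*(1 - 2)) = 48204 + (-6 + (-90*(-1/83) - 16*1/24) + (⅖)*(-2)*(-1)) = 48204 + (-6 + (90/83 - ⅔) + ⅘) = 48204 + (-6 + 104/249 + ⅘) = 48204 - 5954/1245 = 60008026/1245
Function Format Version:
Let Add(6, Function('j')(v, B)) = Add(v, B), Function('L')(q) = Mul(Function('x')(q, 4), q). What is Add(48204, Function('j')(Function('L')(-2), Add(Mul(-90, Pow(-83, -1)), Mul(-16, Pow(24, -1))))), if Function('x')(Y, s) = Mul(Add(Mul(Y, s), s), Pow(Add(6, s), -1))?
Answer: Rational(60008026, 1245) ≈ 48199.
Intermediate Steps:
Function('x')(Y, s) = Mul(Pow(Add(6, s), -1), Add(s, Mul(Y, s))) (Function('x')(Y, s) = Mul(Add(s, Mul(Y, s)), Pow(Add(6, s), -1)) = Mul(Pow(Add(6, s), -1), Add(s, Mul(Y, s))))
Function('L')(q) = Mul(q, Add(Rational(2, 5), Mul(Rational(2, 5), q))) (Function('L')(q) = Mul(Mul(4, Pow(Add(6, 4), -1), Add(1, q)), q) = Mul(Mul(4, Pow(10, -1), Add(1, q)), q) = Mul(Mul(4, Rational(1, 10), Add(1, q)), q) = Mul(Add(Rational(2, 5), Mul(Rational(2, 5), q)), q) = Mul(q, Add(Rational(2, 5), Mul(Rational(2, 5), q))))
Function('j')(v, B) = Add(-6, B, v) (Function('j')(v, B) = Add(-6, Add(v, B)) = Add(-6, Add(B, v)) = Add(-6, B, v))
Add(48204, Function('j')(Function('L')(-2), Add(Mul(-90, Pow(-83, -1)), Mul(-16, Pow(24, -1))))) = Add(48204, Add(-6, Add(Mul(-90, Pow(-83, -1)), Mul(-16, Pow(24, -1))), Mul(Rational(2, 5), -2, Add(1, -2)))) = Add(48204, Add(-6, Add(Mul(-90, Rational(-1, 83)), Mul(-16, Rational(1, 24))), Mul(Rational(2, 5), -2, -1))) = Add(48204, Add(-6, Add(Rational(90, 83), Rational(-2, 3)), Rational(4, 5))) = Add(48204, Add(-6, Rational(104, 249), Rational(4, 5))) = Add(48204, Rational(-5954, 1245)) = Rational(60008026, 1245)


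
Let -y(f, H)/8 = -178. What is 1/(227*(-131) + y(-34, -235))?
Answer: -1/28313 ≈ -3.5319e-5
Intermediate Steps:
y(f, H) = 1424 (y(f, H) = -8*(-178) = 1424)
1/(227*(-131) + y(-34, -235)) = 1/(227*(-131) + 1424) = 1/(-29737 + 1424) = 1/(-28313) = -1/28313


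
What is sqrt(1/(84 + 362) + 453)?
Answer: sqrt(90109394)/446 ≈ 21.284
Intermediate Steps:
sqrt(1/(84 + 362) + 453) = sqrt(1/446 + 453) = sqrt(202039/446) = sqrt(90109394)/446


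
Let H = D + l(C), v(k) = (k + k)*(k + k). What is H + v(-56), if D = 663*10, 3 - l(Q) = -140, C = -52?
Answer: 19317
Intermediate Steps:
v(k) = 4*k² (v(k) = (2*k)*(2*k) = 4*k²)
l(Q) = 143 (l(Q) = 3 - 1*(-140) = 3 + 140 = 143)
D = 6630
H = 6773 (H = 6630 + 143 = 6773)
H + v(-56) = 6773 + 4*(-56)² = 6773 + 4*3136 = 6773 + 12544 = 19317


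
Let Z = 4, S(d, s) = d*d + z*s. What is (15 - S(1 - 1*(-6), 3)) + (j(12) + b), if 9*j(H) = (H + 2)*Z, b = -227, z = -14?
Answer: -1915/9 ≈ -212.78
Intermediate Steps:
S(d, s) = d² - 14*s (S(d, s) = d*d - 14*s = d² - 14*s)
j(H) = 8/9 + 4*H/9 (j(H) = ((H + 2)*4)/9 = ((2 + H)*4)/9 = (8 + 4*H)/9 = 8/9 + 4*H/9)
(15 - S(1 - 1*(-6), 3)) + (j(12) + b) = (15 - ((1 - 1*(-6))² - 14*3)) + ((8/9 + (4/9)*12) - 227) = (15 - ((1 + 6)² - 42)) + ((8/9 + 16/3) - 227) = (15 - (7² - 42)) + (56/9 - 227) = (15 - (49 - 42)) - 1987/9 = (15 - 1*7) - 1987/9 = (15 - 7) - 1987/9 = 8 - 1987/9 = -1915/9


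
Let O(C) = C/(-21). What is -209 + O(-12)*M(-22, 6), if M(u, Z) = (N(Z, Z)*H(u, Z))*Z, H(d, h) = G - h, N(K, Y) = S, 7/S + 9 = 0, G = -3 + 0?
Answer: -185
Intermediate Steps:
G = -3
S = -7/9 (S = 7/(-9 + 0) = 7/(-9) = 7*(-⅑) = -7/9 ≈ -0.77778)
N(K, Y) = -7/9
H(d, h) = -3 - h
O(C) = -C/21 (O(C) = C*(-1/21) = -C/21)
M(u, Z) = Z*(7/3 + 7*Z/9) (M(u, Z) = (-7*(-3 - Z)/9)*Z = (7/3 + 7*Z/9)*Z = Z*(7/3 + 7*Z/9))
-209 + O(-12)*M(-22, 6) = -209 + (-1/21*(-12))*((7/9)*6*(3 + 6)) = -209 + 4*((7/9)*6*9)/7 = -209 + (4/7)*42 = -209 + 24 = -185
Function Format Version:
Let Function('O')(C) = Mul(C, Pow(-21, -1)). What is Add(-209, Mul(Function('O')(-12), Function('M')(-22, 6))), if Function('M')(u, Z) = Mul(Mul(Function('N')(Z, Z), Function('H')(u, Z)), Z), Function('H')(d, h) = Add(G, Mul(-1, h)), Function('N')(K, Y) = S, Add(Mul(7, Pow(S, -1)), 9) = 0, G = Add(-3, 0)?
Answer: -185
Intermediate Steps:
G = -3
S = Rational(-7, 9) (S = Mul(7, Pow(Add(-9, 0), -1)) = Mul(7, Pow(-9, -1)) = Mul(7, Rational(-1, 9)) = Rational(-7, 9) ≈ -0.77778)
Function('N')(K, Y) = Rational(-7, 9)
Function('H')(d, h) = Add(-3, Mul(-1, h))
Function('O')(C) = Mul(Rational(-1, 21), C) (Function('O')(C) = Mul(C, Rational(-1, 21)) = Mul(Rational(-1, 21), C))
Function('M')(u, Z) = Mul(Z, Add(Rational(7, 3), Mul(Rational(7, 9), Z))) (Function('M')(u, Z) = Mul(Mul(Rational(-7, 9), Add(-3, Mul(-1, Z))), Z) = Mul(Add(Rational(7, 3), Mul(Rational(7, 9), Z)), Z) = Mul(Z, Add(Rational(7, 3), Mul(Rational(7, 9), Z))))
Add(-209, Mul(Function('O')(-12), Function('M')(-22, 6))) = Add(-209, Mul(Mul(Rational(-1, 21), -12), Mul(Rational(7, 9), 6, Add(3, 6)))) = Add(-209, Mul(Rational(4, 7), Mul(Rational(7, 9), 6, 9))) = Add(-209, Mul(Rational(4, 7), 42)) = Add(-209, 24) = -185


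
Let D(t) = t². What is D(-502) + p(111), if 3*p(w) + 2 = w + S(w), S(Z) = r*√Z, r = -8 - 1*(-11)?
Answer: 756121/3 + √111 ≈ 2.5205e+5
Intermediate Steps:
r = 3 (r = -8 + 11 = 3)
S(Z) = 3*√Z
p(w) = -⅔ + √w + w/3 (p(w) = -⅔ + (w + 3*√w)/3 = -⅔ + (√w + w/3) = -⅔ + √w + w/3)
D(-502) + p(111) = (-502)² + (-⅔ + √111 + (⅓)*111) = 252004 + (-⅔ + √111 + 37) = 252004 + (109/3 + √111) = 756121/3 + √111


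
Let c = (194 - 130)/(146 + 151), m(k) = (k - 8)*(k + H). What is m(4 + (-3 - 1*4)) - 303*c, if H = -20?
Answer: 18583/99 ≈ 187.71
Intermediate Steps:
m(k) = (-20 + k)*(-8 + k) (m(k) = (k - 8)*(k - 20) = (-8 + k)*(-20 + k) = (-20 + k)*(-8 + k))
c = 64/297 ≈ 0.21549
m(4 + (-3 - 1*4)) - 303*c = (160 + (4 + (-3 - 1*4))² - 28*(4 + (-3 - 1*4))) - 303*64/297 = (160 + (4 + (-3 - 4))² - 28*(4 + (-3 - 4))) - 6464/99 = (160 + (4 - 7)² - 28*(4 - 7)) - 6464/99 = (160 + (-3)² - 28*(-3)) - 6464/99 = (160 + 9 + 84) - 6464/99 = 253 - 6464/99 = 18583/99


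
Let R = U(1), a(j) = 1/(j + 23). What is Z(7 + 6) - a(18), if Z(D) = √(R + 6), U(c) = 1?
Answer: -1/41 + √7 ≈ 2.6214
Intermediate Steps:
a(j) = 1/(23 + j)
R = 1
Z(D) = √7 (Z(D) = √(1 + 6) = √7)
Z(7 + 6) - a(18) = √7 - 1/(23 + 18) = √7 - 1/41 = -1/41 + √7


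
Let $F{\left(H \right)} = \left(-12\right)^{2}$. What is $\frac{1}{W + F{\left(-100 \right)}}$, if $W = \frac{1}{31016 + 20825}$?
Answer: $\frac{51841}{7465105} \approx 0.0069444$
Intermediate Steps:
$F{\left(H \right)} = 144$
$W = \frac{1}{51841} \approx 1.929 \cdot 10^{-5}$
$\frac{1}{W + F{\left(-100 \right)}} = \frac{1}{\frac{1}{51841} + 144} = \frac{1}{\frac{7465105}{51841}} = \frac{51841}{7465105}$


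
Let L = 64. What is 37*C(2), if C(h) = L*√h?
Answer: 2368*√2 ≈ 3348.9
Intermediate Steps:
C(h) = 64*√h
37*C(2) = 37*(64*√2) = 2368*√2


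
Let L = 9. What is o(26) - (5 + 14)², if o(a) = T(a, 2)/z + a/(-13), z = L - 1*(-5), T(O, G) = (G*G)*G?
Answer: -2537/7 ≈ -362.43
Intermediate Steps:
T(O, G) = G³ (T(O, G) = G²*G = G³)
z = 14 (z = 9 - 1*(-5) = 9 + 5 = 14)
o(a) = 4/7 - a/13 (o(a) = 2³/14 + a/(-13) = 8*(1/14) + a*(-1/13) = 4/7 - a/13)
o(26) - (5 + 14)² = (4/7 - 1/13*26) - (5 + 14)² = (4/7 - 2) - 1*19² = -10/7 - 1*361 = -10/7 - 361 = -2537/7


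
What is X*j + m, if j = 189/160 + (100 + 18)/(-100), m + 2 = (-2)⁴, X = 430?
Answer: 1163/80 ≈ 14.538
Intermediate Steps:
m = 14 (m = -2 + (-2)⁴ = -2 + 16 = 14)
j = 1/800 (j = 189*(1/160) + 118*(-1/100) = 189/160 - 59/50 = 1/800 ≈ 0.0012500)
X*j + m = 430*(1/800) + 14 = 43/80 + 14 = 1163/80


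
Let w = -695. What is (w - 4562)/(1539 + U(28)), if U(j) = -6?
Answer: -751/219 ≈ -3.4292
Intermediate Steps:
(w - 4562)/(1539 + U(28)) = (-695 - 4562)/(1539 - 6) = -5257/1533 = -5257*1/1533 = -751/219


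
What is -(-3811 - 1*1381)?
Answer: 5192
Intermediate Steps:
-(-3811 - 1*1381) = -(-3811 - 1381) = -1*(-5192) = 5192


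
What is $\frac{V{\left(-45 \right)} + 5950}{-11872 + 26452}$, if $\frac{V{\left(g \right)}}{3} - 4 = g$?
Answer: $\frac{5827}{14580} \approx 0.39966$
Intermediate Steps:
$V{\left(g \right)} = 12 + 3 g$
$\frac{V{\left(-45 \right)} + 5950}{-11872 + 26452} = \frac{\left(12 + 3 \left(-45\right)\right) + 5950}{-11872 + 26452} = \frac{\left(12 - 135\right) + 5950}{14580} = \left(-123 + 5950\right) \frac{1}{14580} = 5827 \cdot \frac{1}{14580} = \frac{5827}{14580}$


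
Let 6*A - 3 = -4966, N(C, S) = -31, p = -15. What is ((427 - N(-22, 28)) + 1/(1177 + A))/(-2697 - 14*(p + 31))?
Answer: -961348/6131179 ≈ -0.15680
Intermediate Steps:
A = -4963/6 (A = 1/2 + (1/6)*(-4966) = 1/2 - 2483/3 = -4963/6 ≈ -827.17)
((427 - N(-22, 28)) + 1/(1177 + A))/(-2697 - 14*(p + 31)) = ((427 - 1*(-31)) + 1/(1177 - 4963/6))/(-2697 - 14*(-15 + 31)) = ((427 + 31) + 1/(2099/6))/(-2697 - 14*16) = (458 + 6/2099)/(-2697 - 224) = (961348/2099)/(-2921) = (961348/2099)*(-1/2921) = -961348/6131179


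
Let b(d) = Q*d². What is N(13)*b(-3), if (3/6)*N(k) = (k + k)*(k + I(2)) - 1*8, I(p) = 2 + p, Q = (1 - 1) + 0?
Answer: 0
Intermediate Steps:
Q = 0 (Q = 0 + 0 = 0)
b(d) = 0 (b(d) = 0*d² = 0)
N(k) = -16 + 4*k*(4 + k) (N(k) = 2*((k + k)*(k + (2 + 2)) - 1*8) = 2*((2*k)*(k + 4) - 8) = 2*((2*k)*(4 + k) - 8) = 2*(2*k*(4 + k) - 8) = 2*(-8 + 2*k*(4 + k)) = -16 + 4*k*(4 + k))
N(13)*b(-3) = (-16 + 4*13² + 16*13)*0 = (-16 + 4*169 + 208)*0 = (-16 + 676 + 208)*0 = 868*0 = 0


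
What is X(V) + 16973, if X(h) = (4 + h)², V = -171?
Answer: 44862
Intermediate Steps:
X(V) + 16973 = (4 - 171)² + 16973 = (-167)² + 16973 = 27889 + 16973 = 44862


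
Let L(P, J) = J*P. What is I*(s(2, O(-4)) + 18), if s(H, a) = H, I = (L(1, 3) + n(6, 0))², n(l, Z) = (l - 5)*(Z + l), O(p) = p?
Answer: 1620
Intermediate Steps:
n(l, Z) = (-5 + l)*(Z + l)
I = 81 (I = (3*1 + (6² - 5*0 - 5*6 + 0*6))² = (3 + (36 + 0 - 30 + 0))² = (3 + 6)² = 9² = 81)
I*(s(2, O(-4)) + 18) = 81*(2 + 18) = 81*20 = 1620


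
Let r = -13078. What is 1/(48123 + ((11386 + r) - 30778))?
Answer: 1/15653 ≈ 6.3885e-5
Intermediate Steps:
1/(48123 + ((11386 + r) - 30778)) = 1/(48123 + ((11386 - 13078) - 30778)) = 1/(48123 + (-1692 - 30778)) = 1/(48123 - 32470) = 1/15653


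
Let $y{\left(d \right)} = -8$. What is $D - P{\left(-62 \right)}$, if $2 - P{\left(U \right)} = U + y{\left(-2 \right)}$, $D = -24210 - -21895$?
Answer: $-2387$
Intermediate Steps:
$D = -2315$ ($D = -24210 + 21895 = -2315$)
$P{\left(U \right)} = 10 - U$ ($P{\left(U \right)} = 2 - \left(U - 8\right) = 2 - \left(-8 + U\right) = 10 - U$)
$D - P{\left(-62 \right)} = -2315 - \left(10 - -62\right) = -2315 - \left(10 + 62\right) = -2315 - 72 = -2387$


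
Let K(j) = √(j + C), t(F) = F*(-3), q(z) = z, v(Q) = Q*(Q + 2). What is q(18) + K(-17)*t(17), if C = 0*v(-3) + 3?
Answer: 18 - 51*I*√14 ≈ 18.0 - 190.82*I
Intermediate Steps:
v(Q) = Q*(2 + Q)
C = 3 (C = 0*(-3*(2 - 3)) + 3 = 0*(-3*(-1)) + 3 = 0*3 + 3 = 0 + 3 = 3)
t(F) = -3*F
K(j) = √(3 + j) (K(j) = √(j + 3) = √(3 + j))
q(18) + K(-17)*t(17) = 18 + √(3 - 17)*(-3*17) = 18 + √(-14)*(-51) = 18 + (I*√14)*(-51) = 18 - 51*I*√14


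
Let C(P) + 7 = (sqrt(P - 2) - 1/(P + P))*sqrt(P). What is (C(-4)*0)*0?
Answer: 0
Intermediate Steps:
C(P) = -7 + sqrt(P)*(sqrt(-2 + P) - 1/(2*P)) (C(P) = -7 + (sqrt(P - 2) - 1/(P + P))*sqrt(P) = -7 + (sqrt(-2 + P) - 1/(2*P))*sqrt(P) = -7 + sqrt(P)*(sqrt(-2 + P) - 1/(2*P)))
(C(-4)*0)*0 = ((-7 - (-1)*I/4 + sqrt(-4)*sqrt(-2 - 4))*0)*0 = ((-7 - (-1)*I/4 + (2*I)*sqrt(-6))*0)*0 = ((-7 + I/4 + (2*I)*(I*sqrt(6)))*0)*0 = ((-7 + I/4 - 2*sqrt(6))*0)*0 = ((-7 - 2*sqrt(6) + I/4)*0)*0 = 0*0 = 0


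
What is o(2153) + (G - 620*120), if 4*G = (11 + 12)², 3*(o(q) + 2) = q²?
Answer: 17650399/12 ≈ 1.4709e+6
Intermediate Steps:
o(q) = -2 + q²/3
G = 529/4 (G = (11 + 12)²/4 = (¼)*23² = (¼)*529 = 529/4 ≈ 132.25)
o(2153) + (G - 620*120) = (-2 + (⅓)*2153²) + (529/4 - 620*120) = (-2 + (⅓)*4635409) + (529/4 - 74400) = (-2 + 4635409/3) - 297071/4 = 4635403/3 - 297071/4 = 17650399/12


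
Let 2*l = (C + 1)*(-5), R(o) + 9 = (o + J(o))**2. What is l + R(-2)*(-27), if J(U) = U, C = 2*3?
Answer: -413/2 ≈ -206.50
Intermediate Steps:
C = 6
R(o) = -9 + 4*o**2 (R(o) = -9 + (o + o)**2 = -9 + (2*o)**2 = -9 + 4*o**2)
l = -35/2 (l = ((6 + 1)*(-5))/2 = (7*(-5))/2 = (1/2)*(-35) = -35/2 ≈ -17.500)
l + R(-2)*(-27) = -35/2 + (-9 + 4*(-2)**2)*(-27) = -35/2 + (-9 + 4*4)*(-27) = -35/2 + (-9 + 16)*(-27) = -35/2 + 7*(-27) = -35/2 - 189 = -413/2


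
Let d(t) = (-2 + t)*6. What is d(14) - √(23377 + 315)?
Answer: 72 - 2*√5923 ≈ -81.922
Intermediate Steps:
d(t) = -12 + 6*t
d(14) - √(23377 + 315) = (-12 + 6*14) - √(23377 + 315) = (-12 + 84) - √23692 = 72 - 2*√5923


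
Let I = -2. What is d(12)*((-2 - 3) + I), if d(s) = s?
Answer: -84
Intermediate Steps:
d(12)*((-2 - 3) + I) = 12*((-2 - 3) - 2) = 12*(-5 - 2) = 12*(-7) = -84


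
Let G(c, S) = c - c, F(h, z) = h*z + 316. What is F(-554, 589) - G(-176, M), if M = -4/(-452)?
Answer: -325990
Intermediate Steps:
M = 1/113 (M = -4*(-1/452) = 1/113 ≈ 0.0088496)
F(h, z) = 316 + h*z
G(c, S) = 0
F(-554, 589) - G(-176, M) = (316 - 554*589) - 1*0 = (316 - 326306) + 0 = -325990 + 0 = -325990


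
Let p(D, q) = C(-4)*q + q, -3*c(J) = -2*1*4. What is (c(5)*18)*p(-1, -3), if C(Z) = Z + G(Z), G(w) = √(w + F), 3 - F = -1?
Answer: 432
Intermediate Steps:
F = 4 (F = 3 - 1*(-1) = 3 + 1 = 4)
c(J) = 8/3 (c(J) = -(-2*1)*4/3 = -(-2)*4/3 = -⅓*(-8) = 8/3)
G(w) = √(4 + w) (G(w) = √(w + 4) = √(4 + w))
C(Z) = Z + √(4 + Z)
p(D, q) = -3*q (p(D, q) = (-4 + √(4 - 4))*q + q = (-4 + √0)*q + q = (-4 + 0)*q + q = -4*q + q = -3*q)
(c(5)*18)*p(-1, -3) = ((8/3)*18)*(-3*(-3)) = 48*9 = 432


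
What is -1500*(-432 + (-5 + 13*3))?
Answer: 597000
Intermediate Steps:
-1500*(-432 + (-5 + 13*3)) = -1500*(-432 + (-5 + 39)) = -1500*(-432 + 34) = -1500*(-398) = 597000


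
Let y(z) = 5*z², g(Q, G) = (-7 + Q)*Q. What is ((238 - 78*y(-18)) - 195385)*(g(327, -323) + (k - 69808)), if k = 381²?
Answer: -57869009451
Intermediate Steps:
g(Q, G) = Q*(-7 + Q)
k = 145161
((238 - 78*y(-18)) - 195385)*(g(327, -323) + (k - 69808)) = ((238 - 390*(-18)²) - 195385)*(327*(-7 + 327) + (145161 - 69808)) = ((238 - 390*324) - 195385)*(327*320 + 75353) = ((238 - 78*1620) - 195385)*(104640 + 75353) = ((238 - 126360) - 195385)*179993 = (-126122 - 195385)*179993 = -321507*179993 = -57869009451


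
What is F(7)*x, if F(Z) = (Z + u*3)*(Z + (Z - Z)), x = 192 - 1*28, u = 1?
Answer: 11480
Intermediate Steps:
x = 164 (x = 192 - 28 = 164)
F(Z) = Z*(3 + Z) (F(Z) = (Z + 1*3)*(Z + (Z - Z)) = (Z + 3)*(Z + 0) = (3 + Z)*Z = Z*(3 + Z))
F(7)*x = (7*(3 + 7))*164 = (7*10)*164 = 70*164 = 11480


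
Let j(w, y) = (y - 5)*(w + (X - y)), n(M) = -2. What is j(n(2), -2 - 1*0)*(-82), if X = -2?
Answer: -1148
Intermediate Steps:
j(w, y) = (-5 + y)*(-2 + w - y) (j(w, y) = (y - 5)*(w + (-2 - y)) = (-5 + y)*(-2 + w - y))
j(n(2), -2 - 1*0)*(-82) = (10 - (-2 - 1*0)² - 5*(-2) + 3*(-2 - 1*0) - 2*(-2 - 1*0))*(-82) = (10 - (-2 + 0)² + 10 + 3*(-2 + 0) - 2*(-2 + 0))*(-82) = (10 - 1*(-2)² + 10 + 3*(-2) - 2*(-2))*(-82) = (10 - 1*4 + 10 - 6 + 4)*(-82) = (10 - 4 + 10 - 6 + 4)*(-82) = 14*(-82) = -1148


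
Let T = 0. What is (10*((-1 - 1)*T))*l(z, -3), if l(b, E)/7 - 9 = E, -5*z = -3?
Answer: 0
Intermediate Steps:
z = ⅗ (z = -⅕*(-3) = ⅗ ≈ 0.60000)
l(b, E) = 63 + 7*E
(10*((-1 - 1)*T))*l(z, -3) = (10*((-1 - 1)*0))*(63 + 7*(-3)) = (10*(-2*0))*(63 - 21) = (10*0)*42 = 0*42 = 0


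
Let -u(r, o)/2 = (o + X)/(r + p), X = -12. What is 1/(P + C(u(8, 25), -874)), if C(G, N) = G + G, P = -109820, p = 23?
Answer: -31/3404472 ≈ -9.1057e-6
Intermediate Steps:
u(r, o) = -2*(-12 + o)/(23 + r) (u(r, o) = -2*(o - 12)/(r + 23) = -2*(-12 + o)/(23 + r))
C(G, N) = 2*G
1/(P + C(u(8, 25), -874)) = 1/(-109820 + 2*(2*(12 - 1*25)/(23 + 8))) = 1/(-109820 + 2*(2*(12 - 25)/31)) = 1/(-109820 + 2*(2*(1/31)*(-13))) = 1/(-109820 + 2*(-26/31)) = 1/(-109820 - 52/31) = 1/(-3404472/31) = -31/3404472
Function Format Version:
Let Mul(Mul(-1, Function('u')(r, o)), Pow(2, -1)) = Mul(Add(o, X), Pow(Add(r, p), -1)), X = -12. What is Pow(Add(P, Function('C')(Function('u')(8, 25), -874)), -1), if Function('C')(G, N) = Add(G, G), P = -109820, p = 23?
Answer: Rational(-31, 3404472) ≈ -9.1057e-6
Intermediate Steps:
Function('u')(r, o) = Mul(-2, Pow(Add(23, r), -1), Add(-12, o)) (Function('u')(r, o) = Mul(-2, Mul(Add(o, -12), Pow(Add(r, 23), -1))) = Mul(-2, Mul(Add(-12, o), Pow(Add(23, r), -1))) = Mul(-2, Mul(Pow(Add(23, r), -1), Add(-12, o))) = Mul(-2, Pow(Add(23, r), -1), Add(-12, o)))
Function('C')(G, N) = Mul(2, G)
Pow(Add(P, Function('C')(Function('u')(8, 25), -874)), -1) = Pow(Add(-109820, Mul(2, Mul(2, Pow(Add(23, 8), -1), Add(12, Mul(-1, 25))))), -1) = Pow(Add(-109820, Mul(2, Mul(2, Pow(31, -1), Add(12, -25)))), -1) = Pow(Add(-109820, Mul(2, Mul(2, Rational(1, 31), -13))), -1) = Pow(Add(-109820, Mul(2, Rational(-26, 31))), -1) = Pow(Add(-109820, Rational(-52, 31)), -1) = Pow(Rational(-3404472, 31), -1) = Rational(-31, 3404472)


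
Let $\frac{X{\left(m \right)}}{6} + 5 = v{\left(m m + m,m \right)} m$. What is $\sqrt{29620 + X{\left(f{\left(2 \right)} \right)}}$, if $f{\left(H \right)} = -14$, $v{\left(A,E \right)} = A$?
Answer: $\sqrt{14302} \approx 119.59$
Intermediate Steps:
$X{\left(m \right)} = -30 + 6 m \left(m + m^{2}\right)$ ($X{\left(m \right)} = -30 + 6 \left(m m + m\right) m = -30 + 6 \left(m^{2} + m\right) m = -30 + 6 \left(m + m^{2}\right) m = -30 + 6 m \left(m + m^{2}\right)$)
$\sqrt{29620 + X{\left(f{\left(2 \right)} \right)}} = \sqrt{29620 + \left(-30 + 6 \left(-14\right)^{2} \left(1 - 14\right)\right)} = \sqrt{29620 + \left(-30 + 6 \cdot 196 \left(-13\right)\right)} = \sqrt{29620 - 15318} = \sqrt{14302}$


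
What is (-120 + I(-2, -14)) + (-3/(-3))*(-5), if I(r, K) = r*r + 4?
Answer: -117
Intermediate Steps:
I(r, K) = 4 + r**2 (I(r, K) = r**2 + 4 = 4 + r**2)
(-120 + I(-2, -14)) + (-3/(-3))*(-5) = (-120 + (4 + (-2)**2)) + (-3/(-3))*(-5) = (-120 + (4 + 4)) - 1/3*(-3)*(-5) = (-120 + 8) + 1*(-5) = -112 - 5 = -117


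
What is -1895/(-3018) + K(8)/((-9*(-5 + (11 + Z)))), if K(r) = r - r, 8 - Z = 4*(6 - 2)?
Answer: 1895/3018 ≈ 0.62790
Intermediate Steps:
Z = -8 (Z = 8 - 4*(6 - 2) = 8 - 4*4 = 8 - 1*16 = 8 - 16 = -8)
K(r) = 0
-1895/(-3018) + K(8)/((-9*(-5 + (11 + Z)))) = -1895/(-3018) + 0/((-9*(-5 + (11 - 8)))) = -1895*(-1/3018) + 0/((-9*(-5 + 3))) = 1895/3018 + 0/((-9*(-2))) = 1895/3018 + 0/18 = 1895/3018 + 0*(1/18) = 1895/3018 + 0 = 1895/3018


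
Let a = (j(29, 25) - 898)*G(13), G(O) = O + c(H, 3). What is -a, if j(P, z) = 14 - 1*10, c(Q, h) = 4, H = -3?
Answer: 15198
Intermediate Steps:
j(P, z) = 4 (j(P, z) = 14 - 10 = 4)
G(O) = 4 + O (G(O) = O + 4 = 4 + O)
a = -15198 (a = (4 - 898)*(4 + 13) = -894*17 = -15198)
-a = -1*(-15198) = 15198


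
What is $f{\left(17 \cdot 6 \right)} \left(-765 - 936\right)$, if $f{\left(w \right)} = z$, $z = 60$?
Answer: $-102060$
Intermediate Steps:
$f{\left(w \right)} = 60$
$f{\left(17 \cdot 6 \right)} \left(-765 - 936\right) = 60 \left(-765 - 936\right) = 60 \left(-1701\right) = -102060$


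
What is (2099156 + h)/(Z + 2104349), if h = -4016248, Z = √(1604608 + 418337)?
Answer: -1008557658277/1107070672714 + 479273*√2022945/1107070672714 ≈ -0.91040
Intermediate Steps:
Z = √2022945 ≈ 1422.3
(2099156 + h)/(Z + 2104349) = (2099156 - 4016248)/(√2022945 + 2104349) = -1917092/(2104349 + √2022945)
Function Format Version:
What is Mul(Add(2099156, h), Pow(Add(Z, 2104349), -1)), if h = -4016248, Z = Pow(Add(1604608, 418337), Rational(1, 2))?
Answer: Add(Rational(-1008557658277, 1107070672714), Mul(Rational(479273, 1107070672714), Pow(2022945, Rational(1, 2)))) ≈ -0.91040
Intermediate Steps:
Z = Pow(2022945, Rational(1, 2)) ≈ 1422.3
Mul(Add(2099156, h), Pow(Add(Z, 2104349), -1)) = Mul(Add(2099156, -4016248), Pow(Add(Pow(2022945, Rational(1, 2)), 2104349), -1)) = Mul(-1917092, Pow(Add(2104349, Pow(2022945, Rational(1, 2))), -1))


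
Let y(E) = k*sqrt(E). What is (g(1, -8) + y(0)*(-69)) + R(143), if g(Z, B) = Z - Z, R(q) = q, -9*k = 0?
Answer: 143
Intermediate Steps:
k = 0 (k = -1/9*0 = 0)
y(E) = 0 (y(E) = 0*sqrt(E) = 0)
g(Z, B) = 0
(g(1, -8) + y(0)*(-69)) + R(143) = (0 + 0*(-69)) + 143 = (0 + 0) + 143 = 0 + 143 = 143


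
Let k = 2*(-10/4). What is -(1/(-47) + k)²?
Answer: -55696/2209 ≈ -25.213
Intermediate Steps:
k = -5 (k = 2*(-10*¼) = 2*(-5/2) = -5)
-(1/(-47) + k)² = -(1/(-47) - 5)² = -(-1/47 - 5)² = -(-236/47)² = -1*55696/2209 = -55696/2209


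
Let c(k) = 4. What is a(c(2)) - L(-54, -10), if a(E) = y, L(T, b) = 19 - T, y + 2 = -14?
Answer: -89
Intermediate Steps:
y = -16 (y = -2 - 14 = -16)
a(E) = -16
a(c(2)) - L(-54, -10) = -16 - (19 - 1*(-54)) = -16 - (19 + 54) = -16 - 1*73 = -16 - 73 = -89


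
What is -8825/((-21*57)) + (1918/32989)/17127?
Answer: 184672232123/25048448733 ≈ 7.3726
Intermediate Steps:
-8825/((-21*57)) + (1918/32989)/17127 = -8825/(-1197) + (1918*(1/32989))*(1/17127) = -8825*(-1/1197) + (1918/32989)*(1/17127) = 8825/1197 + 1918/565002603 = 184672232123/25048448733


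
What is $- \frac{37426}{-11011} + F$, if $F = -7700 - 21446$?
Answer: $- \frac{320889180}{11011} \approx -29143.0$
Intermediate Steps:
$F = -29146$ ($F = -7700 - 21446 = -29146$)
$- \frac{37426}{-11011} + F = - \frac{37426}{-11011} - 29146 = \left(-37426\right) \left(- \frac{1}{11011}\right) - 29146 = \frac{37426}{11011} - 29146 = - \frac{320889180}{11011}$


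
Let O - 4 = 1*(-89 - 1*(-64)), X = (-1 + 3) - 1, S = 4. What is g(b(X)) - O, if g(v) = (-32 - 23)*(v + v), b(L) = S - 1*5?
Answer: 131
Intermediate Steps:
X = 1 (X = 2 - 1 = 1)
b(L) = -1 (b(L) = 4 - 1*5 = 4 - 5 = -1)
g(v) = -110*v
O = -21 (O = 4 + 1*(-89 - 1*(-64)) = 4 + 1*(-89 + 64) = 4 + 1*(-25) = 4 - 25 = -21)
g(b(X)) - O = -110*(-1) - 1*(-21) = 110 + 21 = 131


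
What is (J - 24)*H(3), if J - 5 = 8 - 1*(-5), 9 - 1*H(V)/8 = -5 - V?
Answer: -816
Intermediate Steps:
H(V) = 112 + 8*V (H(V) = 72 - 8*(-5 - V) = 72 + (40 + 8*V) = 112 + 8*V)
J = 18 (J = 5 + (8 - 1*(-5)) = 5 + (8 + 5) = 5 + 13 = 18)
(J - 24)*H(3) = (18 - 24)*(112 + 8*3) = -6*(112 + 24) = -6*136 = -816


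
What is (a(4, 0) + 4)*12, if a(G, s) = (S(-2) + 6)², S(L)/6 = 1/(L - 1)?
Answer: 240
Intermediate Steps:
S(L) = 6/(-1 + L) (S(L) = 6/(L - 1) = 6/(-1 + L))
a(G, s) = 16 (a(G, s) = (6/(-1 - 2) + 6)² = (6/(-3) + 6)² = (6*(-⅓) + 6)² = (-2 + 6)² = 4² = 16)
(a(4, 0) + 4)*12 = (16 + 4)*12 = 20*12 = 240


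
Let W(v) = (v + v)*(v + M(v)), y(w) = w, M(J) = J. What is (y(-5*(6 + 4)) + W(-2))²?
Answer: 1156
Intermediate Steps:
W(v) = 4*v² (W(v) = (v + v)*(v + v) = (2*v)*(2*v) = 4*v²)
(y(-5*(6 + 4)) + W(-2))² = (-5*(6 + 4) + 4*(-2)²)² = (-5*10 + 4*4)² = (-50 + 16)² = (-34)² = 1156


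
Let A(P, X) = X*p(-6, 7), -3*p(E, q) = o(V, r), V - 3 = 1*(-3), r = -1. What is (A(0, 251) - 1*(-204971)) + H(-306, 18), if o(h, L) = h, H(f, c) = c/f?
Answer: 3484506/17 ≈ 2.0497e+5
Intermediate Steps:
V = 0 (V = 3 + 1*(-3) = 3 - 3 = 0)
p(E, q) = 0 (p(E, q) = -⅓*0 = 0)
A(P, X) = 0 (A(P, X) = X*0 = 0)
(A(0, 251) - 1*(-204971)) + H(-306, 18) = (0 - 1*(-204971)) + 18/(-306) = (0 + 204971) + 18*(-1/306) = 204971 - 1/17 = 3484506/17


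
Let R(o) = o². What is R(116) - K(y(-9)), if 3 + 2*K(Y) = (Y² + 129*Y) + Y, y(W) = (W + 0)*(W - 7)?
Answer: -12541/2 ≈ -6270.5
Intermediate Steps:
y(W) = W*(-7 + W)
K(Y) = -3/2 + Y²/2 + 65*Y (K(Y) = -3/2 + ((Y² + 129*Y) + Y)/2 = -3/2 + (Y² + 130*Y)/2 = -3/2 + (Y²/2 + 65*Y) = -3/2 + Y²/2 + 65*Y)
R(116) - K(y(-9)) = 116² - (-3/2 + (-9*(-7 - 9))²/2 + 65*(-9*(-7 - 9))) = 13456 - (-3/2 + (-9*(-16))²/2 + 65*(-9*(-16))) = 13456 - (-3/2 + (½)*144² + 65*144) = 13456 - (-3/2 + (½)*20736 + 9360) = 13456 - (-3/2 + 10368 + 9360) = 13456 - 1*39453/2 = 13456 - 39453/2 = -12541/2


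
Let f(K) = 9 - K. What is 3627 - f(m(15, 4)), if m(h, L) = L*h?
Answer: 3678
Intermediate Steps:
3627 - f(m(15, 4)) = 3627 - (9 - 4*15) = 3627 - (9 - 1*60) = 3627 - (9 - 60) = 3627 - 1*(-51) = 3627 + 51 = 3678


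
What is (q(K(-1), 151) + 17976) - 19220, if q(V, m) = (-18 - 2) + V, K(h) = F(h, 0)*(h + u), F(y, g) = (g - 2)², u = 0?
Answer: -1268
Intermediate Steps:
F(y, g) = (-2 + g)²
K(h) = 4*h (K(h) = (-2 + 0)²*(h + 0) = (-2)²*h = 4*h)
q(V, m) = -20 + V
(q(K(-1), 151) + 17976) - 19220 = ((-20 + 4*(-1)) + 17976) - 19220 = ((-20 - 4) + 17976) - 19220 = (-24 + 17976) - 19220 = 17952 - 19220 = -1268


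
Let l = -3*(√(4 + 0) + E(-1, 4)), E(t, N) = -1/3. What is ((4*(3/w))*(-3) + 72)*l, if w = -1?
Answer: -540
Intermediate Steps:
E(t, N) = -⅓ (E(t, N) = -1*⅓ = -⅓)
l = -5 (l = -3*(√(4 + 0) - ⅓) = -3*(√4 - ⅓) = -3*(2 - ⅓) = -3*5/3 = -5)
((4*(3/w))*(-3) + 72)*l = ((4*(3/(-1)))*(-3) + 72)*(-5) = ((4*(3*(-1)))*(-3) + 72)*(-5) = ((4*(-3))*(-3) + 72)*(-5) = (-12*(-3) + 72)*(-5) = (36 + 72)*(-5) = 108*(-5) = -540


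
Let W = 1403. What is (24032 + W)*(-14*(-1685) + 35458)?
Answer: 1501885880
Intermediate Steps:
(24032 + W)*(-14*(-1685) + 35458) = (24032 + 1403)*(-14*(-1685) + 35458) = 25435*(23590 + 35458) = 25435*59048 = 1501885880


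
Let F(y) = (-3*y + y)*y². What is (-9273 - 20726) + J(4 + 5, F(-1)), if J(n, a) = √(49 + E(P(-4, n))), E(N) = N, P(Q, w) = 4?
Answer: -29999 + √53 ≈ -29992.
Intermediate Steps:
F(y) = -2*y³ (F(y) = (-2*y)*y² = -2*y³)
J(n, a) = √53 (J(n, a) = √(49 + 4) = √53)
(-9273 - 20726) + J(4 + 5, F(-1)) = (-9273 - 20726) + √53 = -29999 + √53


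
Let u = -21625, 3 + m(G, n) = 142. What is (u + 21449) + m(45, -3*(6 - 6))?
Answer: -37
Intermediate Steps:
m(G, n) = 139 (m(G, n) = -3 + 142 = 139)
(u + 21449) + m(45, -3*(6 - 6)) = (-21625 + 21449) + 139 = -176 + 139 = -37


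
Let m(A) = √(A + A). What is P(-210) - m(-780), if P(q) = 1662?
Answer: 1662 - 2*I*√390 ≈ 1662.0 - 39.497*I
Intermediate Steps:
m(A) = √2*√A (m(A) = √(2*A) = √2*√A)
P(-210) - m(-780) = 1662 - √2*√(-780) = 1662 - √2*2*I*√195 = 1662 - 2*I*√390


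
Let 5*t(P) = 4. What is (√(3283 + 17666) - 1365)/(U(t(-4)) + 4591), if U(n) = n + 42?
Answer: -2275/7723 + 5*√20949/23169 ≈ -0.26334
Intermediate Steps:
t(P) = ⅘ (t(P) = (⅕)*4 = ⅘)
U(n) = 42 + n
(√(3283 + 17666) - 1365)/(U(t(-4)) + 4591) = (√(3283 + 17666) - 1365)/((42 + ⅘) + 4591) = (√20949 - 1365)/(214/5 + 4591) = (-1365 + √20949)/(23169/5) = (-1365 + √20949)*(5/23169) = -2275/7723 + 5*√20949/23169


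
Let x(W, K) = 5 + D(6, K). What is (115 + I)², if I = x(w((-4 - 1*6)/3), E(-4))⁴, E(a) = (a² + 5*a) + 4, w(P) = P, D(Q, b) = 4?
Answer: 44568976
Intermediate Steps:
E(a) = 4 + a² + 5*a
x(W, K) = 9 (x(W, K) = 5 + 4 = 9)
I = 6561 (I = 9⁴ = 6561)
(115 + I)² = (115 + 6561)² = 6676² = 44568976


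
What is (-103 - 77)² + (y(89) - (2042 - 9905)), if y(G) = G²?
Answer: 48184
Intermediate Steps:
(-103 - 77)² + (y(89) - (2042 - 9905)) = (-103 - 77)² + (89² - (2042 - 9905)) = (-180)² + (7921 - 1*(-7863)) = 32400 + (7921 + 7863) = 32400 + 15784 = 48184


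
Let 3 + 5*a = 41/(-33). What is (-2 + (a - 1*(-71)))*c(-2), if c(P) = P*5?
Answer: -22490/33 ≈ -681.52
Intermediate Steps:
a = -28/33 (a = -⅗ + (41/(-33))/5 = -⅗ + (41*(-1/33))/5 = -⅗ + (⅕)*(-41/33) = -⅗ - 41/165 = -28/33 ≈ -0.84848)
c(P) = 5*P
(-2 + (a - 1*(-71)))*c(-2) = (-2 + (-28/33 - 1*(-71)))*(5*(-2)) = (-2 + (-28/33 + 71))*(-10) = (-2 + 2315/33)*(-10) = (2249/33)*(-10) = -22490/33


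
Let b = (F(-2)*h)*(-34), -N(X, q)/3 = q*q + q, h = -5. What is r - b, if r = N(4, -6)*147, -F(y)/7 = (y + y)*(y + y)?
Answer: 5810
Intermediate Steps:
N(X, q) = -3*q - 3*q² (N(X, q) = -3*(q*q + q) = -3*(q² + q) = -3*(q + q²) = -3*q - 3*q²)
F(y) = -28*y² (F(y) = -7*(y + y)*(y + y) = -7*2*y*2*y = -28*y²)
r = -13230 (r = -3*(-6)*(1 - 6)*147 = -3*(-6)*(-5)*147 = -90*147 = -13230)
b = -19040 (b = (-28*(-2)²*(-5))*(-34) = (-28*4*(-5))*(-34) = -112*(-5)*(-34) = 560*(-34) = -19040)
r - b = -13230 - 1*(-19040) = -13230 + 19040 = 5810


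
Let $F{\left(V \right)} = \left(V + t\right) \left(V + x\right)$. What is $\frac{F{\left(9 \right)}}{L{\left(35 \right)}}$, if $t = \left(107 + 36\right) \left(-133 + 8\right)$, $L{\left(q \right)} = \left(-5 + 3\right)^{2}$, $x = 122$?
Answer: $- \frac{1170223}{2} \approx -5.8511 \cdot 10^{5}$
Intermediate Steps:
$L{\left(q \right)} = 4$ ($L{\left(q \right)} = \left(-2\right)^{2} = 4$)
$t = -17875$ ($t = 143 \left(-125\right) = -17875$)
$F{\left(V \right)} = \left(-17875 + V\right) \left(122 + V\right)$ ($F{\left(V \right)} = \left(V - 17875\right) \left(V + 122\right) = \left(-17875 + V\right) \left(122 + V\right)$)
$\frac{F{\left(9 \right)}}{L{\left(35 \right)}} = \frac{-2180750 + 9^{2} - 159777}{4} = \left(-2180750 + 81 - 159777\right) \frac{1}{4} = \left(-2340446\right) \frac{1}{4} = - \frac{1170223}{2}$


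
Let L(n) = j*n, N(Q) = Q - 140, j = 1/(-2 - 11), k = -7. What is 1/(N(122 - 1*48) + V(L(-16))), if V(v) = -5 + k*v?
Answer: -13/1035 ≈ -0.012560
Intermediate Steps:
j = -1/13 (j = 1/(-13) = -1/13 ≈ -0.076923)
N(Q) = -140 + Q
L(n) = -n/13
V(v) = -5 - 7*v
1/(N(122 - 1*48) + V(L(-16))) = 1/((-140 + (122 - 1*48)) + (-5 - (-7)*(-16)/13)) = 1/((-140 + (122 - 48)) + (-5 - 7*16/13)) = 1/((-140 + 74) + (-5 - 112/13)) = 1/(-66 - 177/13) = 1/(-1035/13) = -13/1035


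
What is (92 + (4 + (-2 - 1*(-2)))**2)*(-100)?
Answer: -10800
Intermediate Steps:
(92 + (4 + (-2 - 1*(-2)))**2)*(-100) = (92 + (4 + (-2 + 2))**2)*(-100) = (92 + (4 + 0)**2)*(-100) = (92 + 4**2)*(-100) = (92 + 16)*(-100) = 108*(-100) = -10800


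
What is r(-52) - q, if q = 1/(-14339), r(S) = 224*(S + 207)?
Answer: 497850081/14339 ≈ 34720.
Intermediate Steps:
r(S) = 46368 + 224*S (r(S) = 224*(207 + S) = 46368 + 224*S)
q = -1/14339 ≈ -6.9740e-5
r(-52) - q = (46368 + 224*(-52)) - 1*(-1/14339) = (46368 - 11648) + 1/14339 = 34720 + 1/14339 = 497850081/14339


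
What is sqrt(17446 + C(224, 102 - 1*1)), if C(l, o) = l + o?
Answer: sqrt(17771) ≈ 133.31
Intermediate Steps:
sqrt(17446 + C(224, 102 - 1*1)) = sqrt(17446 + (224 + (102 - 1*1))) = sqrt(17446 + (224 + (102 - 1))) = sqrt(17446 + (224 + 101)) = sqrt(17446 + 325) = sqrt(17771)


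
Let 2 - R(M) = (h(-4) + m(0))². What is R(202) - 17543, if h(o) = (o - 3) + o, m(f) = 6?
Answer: -17566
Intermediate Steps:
h(o) = -3 + 2*o (h(o) = (-3 + o) + o = -3 + 2*o)
R(M) = -23 (R(M) = 2 - ((-3 + 2*(-4)) + 6)² = 2 - ((-3 - 8) + 6)² = 2 - (-11 + 6)² = 2 - 1*(-5)² = 2 - 1*25 = 2 - 25 = -23)
R(202) - 17543 = -23 - 17543 = -17566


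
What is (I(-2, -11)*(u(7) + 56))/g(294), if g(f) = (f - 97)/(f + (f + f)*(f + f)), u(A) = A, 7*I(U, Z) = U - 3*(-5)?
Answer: 40486446/197 ≈ 2.0552e+5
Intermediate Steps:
I(U, Z) = 15/7 + U/7 (I(U, Z) = (U - 3*(-5))/7 = (U + 15)/7 = (15 + U)/7 = 15/7 + U/7)
g(f) = (-97 + f)/(f + 4*f²) (g(f) = (-97 + f)/(f + (2*f)*(2*f)) = (-97 + f)/(f + 4*f²))
(I(-2, -11)*(u(7) + 56))/g(294) = ((15/7 + (⅐)*(-2))*(7 + 56))/(((-97 + 294)/(294*(1 + 4*294)))) = ((15/7 - 2/7)*63)/(((1/294)*197/(1 + 1176))) = ((13/7)*63)/(((1/294)*197/1177)) = 117/(((1/294)*(1/1177)*197)) = 117/(197/346038) = 117*(346038/197) = 40486446/197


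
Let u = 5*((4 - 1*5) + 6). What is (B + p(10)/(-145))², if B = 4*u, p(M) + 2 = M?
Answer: 210018064/21025 ≈ 9989.0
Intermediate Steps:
p(M) = -2 + M
u = 25 (u = 5*((4 - 5) + 6) = 5*(-1 + 6) = 5*5 = 25)
B = 100 (B = 4*25 = 100)
(B + p(10)/(-145))² = (100 + (-2 + 10)/(-145))² = (100 + 8*(-1/145))² = (100 - 8/145)² = (14492/145)² = 210018064/21025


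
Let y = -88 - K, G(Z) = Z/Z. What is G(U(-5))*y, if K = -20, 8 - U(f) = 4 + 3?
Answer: -68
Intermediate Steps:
U(f) = 1 (U(f) = 8 - (4 + 3) = 8 - 1*7 = 8 - 7 = 1)
G(Z) = 1
y = -68 (y = -88 - 1*(-20) = -88 + 20 = -68)
G(U(-5))*y = 1*(-68) = -68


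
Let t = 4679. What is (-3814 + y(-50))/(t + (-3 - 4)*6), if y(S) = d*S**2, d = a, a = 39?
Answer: 93686/4637 ≈ 20.204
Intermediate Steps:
d = 39
y(S) = 39*S**2
(-3814 + y(-50))/(t + (-3 - 4)*6) = (-3814 + 39*(-50)**2)/(4679 + (-3 - 4)*6) = (-3814 + 39*2500)/(4679 - 7*6) = (-3814 + 97500)/(4679 - 42) = 93686/4637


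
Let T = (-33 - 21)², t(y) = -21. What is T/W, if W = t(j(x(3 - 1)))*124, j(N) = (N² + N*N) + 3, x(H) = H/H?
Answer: -243/217 ≈ -1.1198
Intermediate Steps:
x(H) = 1
j(N) = 3 + 2*N² (j(N) = (N² + N²) + 3 = 2*N² + 3 = 3 + 2*N²)
T = 2916 (T = (-54)² = 2916)
W = -2604 (W = -21*124 = -2604)
T/W = 2916/(-2604) = 2916*(-1/2604) = -243/217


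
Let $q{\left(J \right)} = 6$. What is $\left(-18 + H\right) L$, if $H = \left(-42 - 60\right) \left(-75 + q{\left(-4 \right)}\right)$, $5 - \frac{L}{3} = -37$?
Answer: $884520$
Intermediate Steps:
$L = 126$ ($L = 15 - -111 = 15 + 111 = 126$)
$H = 7038$ ($H = \left(-42 - 60\right) \left(-75 + 6\right) = \left(-102\right) \left(-69\right) = 7038$)
$\left(-18 + H\right) L = \left(-18 + 7038\right) 126 = 7020 \cdot 126 = 884520$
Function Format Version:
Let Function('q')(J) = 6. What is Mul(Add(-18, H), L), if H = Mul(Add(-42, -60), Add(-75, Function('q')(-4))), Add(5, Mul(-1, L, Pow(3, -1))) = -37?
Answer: 884520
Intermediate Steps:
L = 126 (L = Add(15, Mul(-3, -37)) = Add(15, 111) = 126)
H = 7038 (H = Mul(Add(-42, -60), Add(-75, 6)) = Mul(-102, -69) = 7038)
Mul(Add(-18, H), L) = Mul(Add(-18, 7038), 126) = Mul(7020, 126) = 884520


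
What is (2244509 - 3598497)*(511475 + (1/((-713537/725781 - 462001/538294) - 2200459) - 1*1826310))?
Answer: 1530470101127714526220126914932/859683869907978485 ≈ 1.7803e+12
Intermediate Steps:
(2244509 - 3598497)*(511475 + (1/((-713537/725781 - 462001/538294) - 2200459) - 1*1826310)) = -1353988*(511475 + (1/((-713537*1/725781 - 462001*1/538294) - 2200459) - 1826310)) = -1353988*(511475 + (1/((-713537/725781 - 462001/538294) - 2200459) - 1826310)) = -1353988*(511475 + (1/(-719404233659/390683557614 - 2200459) - 1826310)) = -1353988*(511475 + (1/(-859683869907978485/390683557614) - 1826310)) = -1353988*(511475 + (-390683557614/859683869907978485 - 1826310)) = -1353988*(511475 - 1570049248452030870497964/859683869907978485) = -1353988*(-1130342441090847574882589/859683869907978485) = 1530470101127714526220126914932/859683869907978485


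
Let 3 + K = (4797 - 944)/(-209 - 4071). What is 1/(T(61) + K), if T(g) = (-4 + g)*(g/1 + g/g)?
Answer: 4280/15108827 ≈ 0.00028328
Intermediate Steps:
T(g) = (1 + g)*(-4 + g) (T(g) = (-4 + g)*(g*1 + 1) = (-4 + g)*(g + 1) = (-4 + g)*(1 + g) = (1 + g)*(-4 + g))
K = -16693/4280 (K = -3 + (4797 - 944)/(-209 - 4071) = -3 + 3853/(-4280) = -3 + 3853*(-1/4280) = -3 - 3853/4280 = -16693/4280 ≈ -3.9002)
1/(T(61) + K) = 1/((-4 + 61² - 3*61) - 16693/4280) = 1/((-4 + 3721 - 183) - 16693/4280) = 1/(3534 - 16693/4280) = 1/(15108827/4280) = 4280/15108827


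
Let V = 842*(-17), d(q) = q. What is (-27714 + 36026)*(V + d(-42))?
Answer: -119327072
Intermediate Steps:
V = -14314
(-27714 + 36026)*(V + d(-42)) = (-27714 + 36026)*(-14314 - 42) = 8312*(-14356) = -119327072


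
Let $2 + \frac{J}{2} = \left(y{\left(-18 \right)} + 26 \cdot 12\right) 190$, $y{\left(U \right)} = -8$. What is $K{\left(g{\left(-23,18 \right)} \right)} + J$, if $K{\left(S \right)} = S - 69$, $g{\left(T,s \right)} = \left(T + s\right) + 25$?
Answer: $115467$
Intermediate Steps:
$g{\left(T,s \right)} = 25 + T + s$
$K{\left(S \right)} = -69 + S$
$J = 115516$ ($J = -4 + 2 \left(-8 + 26 \cdot 12\right) 190 = -4 + 2 \left(-8 + 312\right) 190 = -4 + 2 \cdot 304 \cdot 190 = -4 + 2 \cdot 57760 = -4 + 115520 = 115516$)
$K{\left(g{\left(-23,18 \right)} \right)} + J = \left(-69 + \left(25 - 23 + 18\right)\right) + 115516 = \left(-69 + 20\right) + 115516 = -49 + 115516 = 115467$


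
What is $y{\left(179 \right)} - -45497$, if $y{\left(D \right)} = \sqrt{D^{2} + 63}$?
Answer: $45497 + 2 \sqrt{8026} \approx 45676.0$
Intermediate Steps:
$y{\left(D \right)} = \sqrt{63 + D^{2}}$
$y{\left(179 \right)} - -45497 = \sqrt{63 + 179^{2}} - -45497 = \sqrt{63 + 32041} + 45497 = \sqrt{32104} + 45497 = 2 \sqrt{8026} + 45497 = 45497 + 2 \sqrt{8026}$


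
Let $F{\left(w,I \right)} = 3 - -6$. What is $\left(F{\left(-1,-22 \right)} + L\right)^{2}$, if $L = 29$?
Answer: $1444$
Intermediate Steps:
$F{\left(w,I \right)} = 9$ ($F{\left(w,I \right)} = 3 + 6 = 9$)
$\left(F{\left(-1,-22 \right)} + L\right)^{2} = \left(9 + 29\right)^{2} = 38^{2} = 1444$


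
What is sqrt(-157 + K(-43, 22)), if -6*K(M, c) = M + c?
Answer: I*sqrt(614)/2 ≈ 12.39*I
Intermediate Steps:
K(M, c) = -M/6 - c/6 (K(M, c) = -(M + c)/6 = -M/6 - c/6)
sqrt(-157 + K(-43, 22)) = sqrt(-157 + (-1/6*(-43) - 1/6*22)) = sqrt(-157 + (43/6 - 11/3)) = sqrt(-157 + 7/2) = sqrt(-307/2) = I*sqrt(614)/2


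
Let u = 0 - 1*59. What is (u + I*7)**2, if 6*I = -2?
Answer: 33856/9 ≈ 3761.8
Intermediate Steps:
I = -1/3 (I = (1/6)*(-2) = -1/3 ≈ -0.33333)
u = -59 (u = 0 - 59 = -59)
(u + I*7)**2 = (-59 - 1/3*7)**2 = (-59 - 7/3)**2 = (-184/3)**2 = 33856/9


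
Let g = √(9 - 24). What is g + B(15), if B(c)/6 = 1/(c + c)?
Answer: ⅕ + I*√15 ≈ 0.2 + 3.873*I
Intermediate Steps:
B(c) = 3/c (B(c) = 6/(c + c) = 6/((2*c)) = 6*(1/(2*c)) = 3/c)
g = I*√15 (g = √(-15) = I*√15 ≈ 3.873*I)
g + B(15) = I*√15 + 3/15 = I*√15 + 3*(1/15) = I*√15 + ⅕ = ⅕ + I*√15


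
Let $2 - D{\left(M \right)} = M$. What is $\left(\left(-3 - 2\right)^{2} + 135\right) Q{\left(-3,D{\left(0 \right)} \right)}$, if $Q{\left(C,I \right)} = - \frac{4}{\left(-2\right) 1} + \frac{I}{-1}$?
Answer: $0$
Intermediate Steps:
$D{\left(M \right)} = 2 - M$
$Q{\left(C,I \right)} = 2 - I$ ($Q{\left(C,I \right)} = - \frac{4}{-2} + I \left(-1\right) = \left(-4\right) \left(- \frac{1}{2}\right) - I = 2 - I$)
$\left(\left(-3 - 2\right)^{2} + 135\right) Q{\left(-3,D{\left(0 \right)} \right)} = \left(\left(-3 - 2\right)^{2} + 135\right) \left(2 - \left(2 - 0\right)\right) = \left(\left(-5\right)^{2} + 135\right) \left(2 - \left(2 + 0\right)\right) = \left(25 + 135\right) \left(2 - 2\right) = 160 \left(2 - 2\right) = 160 \cdot 0 = 0$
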